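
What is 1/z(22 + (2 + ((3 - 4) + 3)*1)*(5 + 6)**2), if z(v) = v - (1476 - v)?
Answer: -1/464 ≈ -0.0021552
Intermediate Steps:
z(v) = -1476 + 2*v (z(v) = v + (-1476 + v) = -1476 + 2*v)
1/z(22 + (2 + ((3 - 4) + 3)*1)*(5 + 6)**2) = 1/(-1476 + 2*(22 + (2 + ((3 - 4) + 3)*1)*(5 + 6)**2)) = 1/(-1476 + 2*(22 + (2 + (-1 + 3)*1)*11**2)) = 1/(-1476 + 2*(22 + (2 + 2*1)*121)) = 1/(-1476 + 2*(22 + (2 + 2)*121)) = 1/(-1476 + 2*(22 + 4*121)) = 1/(-1476 + 2*(22 + 484)) = 1/(-1476 + 2*506) = 1/(-1476 + 1012) = 1/(-464) = -1/464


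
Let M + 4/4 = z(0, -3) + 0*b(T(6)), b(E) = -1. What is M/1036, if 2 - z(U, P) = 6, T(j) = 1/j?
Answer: -5/1036 ≈ -0.0048263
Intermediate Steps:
z(U, P) = -4 (z(U, P) = 2 - 1*6 = 2 - 6 = -4)
M = -5 (M = -1 + (-4 + 0*(-1)) = -1 + (-4 + 0) = -1 - 4 = -5)
M/1036 = -5/1036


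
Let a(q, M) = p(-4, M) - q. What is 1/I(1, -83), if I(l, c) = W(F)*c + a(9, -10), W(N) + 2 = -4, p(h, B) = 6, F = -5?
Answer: 1/495 ≈ 0.0020202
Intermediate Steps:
W(N) = -6 (W(N) = -2 - 4 = -6)
a(q, M) = 6 - q
I(l, c) = -3 - 6*c (I(l, c) = -6*c + (6 - 1*9) = -6*c + (6 - 9) = -6*c - 3 = -3 - 6*c)
1/I(1, -83) = 1/(-3 - 6*(-83)) = 1/(-3 + 498) = 1/495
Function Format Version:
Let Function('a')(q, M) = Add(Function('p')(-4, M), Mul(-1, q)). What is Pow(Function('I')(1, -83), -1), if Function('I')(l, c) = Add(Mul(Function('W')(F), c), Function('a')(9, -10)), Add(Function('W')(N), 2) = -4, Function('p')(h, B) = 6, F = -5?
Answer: Rational(1, 495) ≈ 0.0020202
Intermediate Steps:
Function('W')(N) = -6 (Function('W')(N) = Add(-2, -4) = -6)
Function('a')(q, M) = Add(6, Mul(-1, q))
Function('I')(l, c) = Add(-3, Mul(-6, c)) (Function('I')(l, c) = Add(Mul(-6, c), Add(6, Mul(-1, 9))) = Add(Mul(-6, c), Add(6, -9)) = Add(Mul(-6, c), -3) = Add(-3, Mul(-6, c)))
Pow(Function('I')(1, -83), -1) = Pow(Add(-3, Mul(-6, -83)), -1) = Pow(Add(-3, 498), -1) = Pow(495, -1) = Rational(1, 495)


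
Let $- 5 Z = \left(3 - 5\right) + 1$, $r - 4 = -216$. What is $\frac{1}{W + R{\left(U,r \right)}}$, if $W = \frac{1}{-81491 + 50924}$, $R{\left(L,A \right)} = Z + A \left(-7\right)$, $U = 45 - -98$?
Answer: $\frac{152835}{226837702} \approx 0.00067376$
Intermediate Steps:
$r = -212$ ($r = 4 - 216 = -212$)
$Z = \frac{1}{5}$ ($Z = - \frac{\left(3 - 5\right) + 1}{5} = - \frac{-2 + 1}{5} = \left(- \frac{1}{5}\right) \left(-1\right) = \frac{1}{5} \approx 0.2$)
$U = 143$ ($U = 45 + 98 = 143$)
$R{\left(L,A \right)} = \frac{1}{5} - 7 A$ ($R{\left(L,A \right)} = \frac{1}{5} + A \left(-7\right) = \frac{1}{5} - 7 A$)
$W = - \frac{1}{30567}$ ($W = \frac{1}{-30567} = - \frac{1}{30567} \approx -3.2715 \cdot 10^{-5}$)
$\frac{1}{W + R{\left(U,r \right)}} = \frac{1}{- \frac{1}{30567} + \left(\frac{1}{5} - -1484\right)} = \frac{1}{- \frac{1}{30567} + \left(\frac{1}{5} + 1484\right)} = \frac{1}{- \frac{1}{30567} + \frac{7421}{5}} = \frac{1}{\frac{226837702}{152835}} = \frac{152835}{226837702}$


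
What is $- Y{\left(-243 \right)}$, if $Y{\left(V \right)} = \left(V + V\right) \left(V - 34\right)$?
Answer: $-134622$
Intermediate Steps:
$Y{\left(V \right)} = 2 V \left(-34 + V\right)$
$- Y{\left(-243 \right)} = - 2 \left(-243\right) \left(-34 - 243\right) = - 2 \left(-243\right) \left(-277\right) = \left(-1\right) 134622 = -134622$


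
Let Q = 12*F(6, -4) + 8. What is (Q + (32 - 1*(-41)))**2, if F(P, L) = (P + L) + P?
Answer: 31329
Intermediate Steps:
F(P, L) = L + 2*P (F(P, L) = (L + P) + P = L + 2*P)
Q = 104 (Q = 12*(-4 + 2*6) + 8 = 12*(-4 + 12) + 8 = 12*8 + 8 = 96 + 8 = 104)
(Q + (32 - 1*(-41)))**2 = (104 + (32 - 1*(-41)))**2 = (104 + (32 + 41))**2 = (104 + 73)**2 = 177**2 = 31329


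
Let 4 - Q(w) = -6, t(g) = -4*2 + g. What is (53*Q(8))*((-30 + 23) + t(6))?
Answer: -4770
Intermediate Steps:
t(g) = -8 + g
Q(w) = 10 (Q(w) = 4 - 1*(-6) = 4 + 6 = 10)
(53*Q(8))*((-30 + 23) + t(6)) = (53*10)*((-30 + 23) + (-8 + 6)) = 530*(-7 - 2) = 530*(-9) = -4770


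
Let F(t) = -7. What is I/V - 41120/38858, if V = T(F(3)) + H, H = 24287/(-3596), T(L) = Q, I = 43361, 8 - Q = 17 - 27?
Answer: 3028657817964/785728189 ≈ 3854.6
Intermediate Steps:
Q = 18 (Q = 8 - (17 - 27) = 8 - 1*(-10) = 8 + 10 = 18)
T(L) = 18
H = -24287/3596 (H = 24287*(-1/3596) = -24287/3596 ≈ -6.7539)
V = 40441/3596 (V = 18 - 24287/3596 = 40441/3596 ≈ 11.246)
I/V - 41120/38858 = 43361/(40441/3596) - 41120/38858 = 43361*(3596/40441) - 41120*1/38858 = 155926156/40441 - 20560/19429 = 3028657817964/785728189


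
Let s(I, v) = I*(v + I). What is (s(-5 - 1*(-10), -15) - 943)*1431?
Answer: -1420983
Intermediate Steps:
s(I, v) = I*(I + v)
(s(-5 - 1*(-10), -15) - 943)*1431 = ((-5 - 1*(-10))*((-5 - 1*(-10)) - 15) - 943)*1431 = ((-5 + 10)*((-5 + 10) - 15) - 943)*1431 = (5*(5 - 15) - 943)*1431 = (5*(-10) - 943)*1431 = (-50 - 943)*1431 = -993*1431 = -1420983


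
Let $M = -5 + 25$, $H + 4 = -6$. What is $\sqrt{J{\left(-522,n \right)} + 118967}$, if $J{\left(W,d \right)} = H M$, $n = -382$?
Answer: $\sqrt{118767} \approx 344.63$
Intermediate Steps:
$H = -10$ ($H = -4 - 6 = -10$)
$M = 20$
$J{\left(W,d \right)} = -200$ ($J{\left(W,d \right)} = \left(-10\right) 20 = -200$)
$\sqrt{J{\left(-522,n \right)} + 118967} = \sqrt{-200 + 118967} = \sqrt{118767}$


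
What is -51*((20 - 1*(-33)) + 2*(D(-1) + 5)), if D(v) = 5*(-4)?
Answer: -1173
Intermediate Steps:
D(v) = -20
-51*((20 - 1*(-33)) + 2*(D(-1) + 5)) = -51*((20 - 1*(-33)) + 2*(-20 + 5)) = -51*((20 + 33) + 2*(-15)) = -51*(53 - 30) = -51*23 = -1173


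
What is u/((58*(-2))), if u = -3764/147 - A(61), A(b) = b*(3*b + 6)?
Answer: 1698527/17052 ≈ 99.609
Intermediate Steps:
A(b) = b*(6 + 3*b)
u = -1698527/147 (u = -3764/147 - 3*61*(2 + 61) = -3764*1/147 - 3*61*63 = -3764/147 - 1*11529 = -3764/147 - 11529 = -1698527/147 ≈ -11555.)
u/((58*(-2))) = -1698527/(147*(58*(-2))) = -1698527/147/(-116) = -1698527/147*(-1/116) = 1698527/17052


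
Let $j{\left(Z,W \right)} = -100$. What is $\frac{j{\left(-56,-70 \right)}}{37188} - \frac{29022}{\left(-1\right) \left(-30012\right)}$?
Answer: $- \frac{45094639}{46503594} \approx -0.9697$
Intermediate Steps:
$\frac{j{\left(-56,-70 \right)}}{37188} - \frac{29022}{\left(-1\right) \left(-30012\right)} = - \frac{100}{37188} - \frac{29022}{\left(-1\right) \left(-30012\right)} = \left(-100\right) \frac{1}{37188} - \frac{29022}{30012} = - \frac{25}{9297} - \frac{4837}{5002} = - \frac{45094639}{46503594}$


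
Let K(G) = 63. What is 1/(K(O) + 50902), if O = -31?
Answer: 1/50965 ≈ 1.9621e-5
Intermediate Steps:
1/(K(O) + 50902) = 1/(63 + 50902) = 1/50965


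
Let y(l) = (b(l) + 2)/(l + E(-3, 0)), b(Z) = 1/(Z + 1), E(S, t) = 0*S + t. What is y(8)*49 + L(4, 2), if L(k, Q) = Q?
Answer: 1075/72 ≈ 14.931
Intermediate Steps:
E(S, t) = t (E(S, t) = 0 + t = t)
b(Z) = 1/(1 + Z)
y(l) = (2 + 1/(1 + l))/l (y(l) = (1/(1 + l) + 2)/(l + 0) = (2 + 1/(1 + l))/l)
y(8)*49 + L(4, 2) = ((3 + 2*8)/(8*(1 + 8)))*49 + 2 = ((1/8)*(3 + 16)/9)*49 + 2 = ((1/8)*(1/9)*19)*49 + 2 = (19/72)*49 + 2 = 931/72 + 2 = 1075/72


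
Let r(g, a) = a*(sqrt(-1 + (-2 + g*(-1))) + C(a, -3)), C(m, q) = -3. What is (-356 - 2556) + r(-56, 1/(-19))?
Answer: -55325/19 - sqrt(53)/19 ≈ -2912.2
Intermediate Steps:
r(g, a) = a*(-3 + sqrt(-3 - g)) (r(g, a) = a*(sqrt(-1 + (-2 + g*(-1))) - 3) = a*(sqrt(-1 + (-2 - g)) - 3) = a*(sqrt(-3 - g) - 3) = a*(-3 + sqrt(-3 - g)))
(-356 - 2556) + r(-56, 1/(-19)) = (-356 - 2556) + (-3 + sqrt(-3 - 1*(-56)))/(-19) = -2912 - (-3 + sqrt(-3 + 56))/19 = -2912 - (-3 + sqrt(53))/19 = -2912 + (3/19 - sqrt(53)/19) = -55325/19 - sqrt(53)/19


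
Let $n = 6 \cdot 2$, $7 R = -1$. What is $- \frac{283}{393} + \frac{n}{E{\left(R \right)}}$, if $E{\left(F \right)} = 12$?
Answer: $\frac{110}{393} \approx 0.2799$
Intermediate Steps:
$R = - \frac{1}{7}$ ($R = \frac{1}{7} \left(-1\right) = - \frac{1}{7} \approx -0.14286$)
$n = 12$
$- \frac{283}{393} + \frac{n}{E{\left(R \right)}} = - \frac{283}{393} + \frac{12}{12} = \left(-283\right) \frac{1}{393} + 12 \cdot \frac{1}{12} = - \frac{283}{393} + 1 = \frac{110}{393}$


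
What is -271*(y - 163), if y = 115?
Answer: 13008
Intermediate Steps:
-271*(y - 163) = -271*(115 - 163) = -271*(-48) = 13008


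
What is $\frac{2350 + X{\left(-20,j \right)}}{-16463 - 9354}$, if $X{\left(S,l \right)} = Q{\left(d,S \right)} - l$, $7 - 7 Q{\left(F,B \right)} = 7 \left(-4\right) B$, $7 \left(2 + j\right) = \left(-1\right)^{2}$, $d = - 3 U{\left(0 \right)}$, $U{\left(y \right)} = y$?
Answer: $- \frac{15910}{180719} \approx -0.088037$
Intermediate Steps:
$d = 0$ ($d = \left(-3\right) 0 = 0$)
$j = - \frac{13}{7}$ ($j = -2 + \frac{\left(-1\right)^{2}}{7} = -2 + \frac{1}{7} \cdot 1 = -2 + \frac{1}{7} = - \frac{13}{7} \approx -1.8571$)
$Q{\left(F,B \right)} = 1 + 4 B$ ($Q{\left(F,B \right)} = 1 - \frac{7 \left(-4\right) B}{7} = 1 - \frac{\left(-28\right) B}{7} = 1 + 4 B$)
$X{\left(S,l \right)} = 1 - l + 4 S$ ($X{\left(S,l \right)} = \left(1 + 4 S\right) - l = 1 - l + 4 S$)
$\frac{2350 + X{\left(-20,j \right)}}{-16463 - 9354} = \frac{2350 + \left(1 - - \frac{13}{7} + 4 \left(-20\right)\right)}{-16463 - 9354} = \frac{2350 + \left(1 + \frac{13}{7} - 80\right)}{-25817} = \left(2350 - \frac{540}{7}\right) \left(- \frac{1}{25817}\right) = \frac{15910}{7} \left(- \frac{1}{25817}\right) = - \frac{15910}{180719}$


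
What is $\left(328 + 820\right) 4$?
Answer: $4592$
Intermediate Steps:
$\left(328 + 820\right) 4 = 1148 \cdot 4 = 4592$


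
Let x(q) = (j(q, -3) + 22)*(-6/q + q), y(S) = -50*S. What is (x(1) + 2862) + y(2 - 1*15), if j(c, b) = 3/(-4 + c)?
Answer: 3407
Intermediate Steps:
x(q) = (22 + 3/(-4 + q))*(q - 6/q) (x(q) = (3/(-4 + q) + 22)*(-6/q + q) = (22 + 3/(-4 + q))*(q - 6/q))
(x(1) + 2862) + y(2 - 1*15) = ((510 - 132*1 + 1²*(-85 + 22*1))/(1*(-4 + 1)) + 2862) - 50*(2 - 1*15) = (1*(510 - 132 + 1*(-85 + 22))/(-3) + 2862) - 50*(2 - 15) = (1*(-⅓)*(510 - 132 + 1*(-63)) + 2862) - 50*(-13) = (1*(-⅓)*(510 - 132 - 63) + 2862) + 650 = (1*(-⅓)*315 + 2862) + 650 = (-105 + 2862) + 650 = 2757 + 650 = 3407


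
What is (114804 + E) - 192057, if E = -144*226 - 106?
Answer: -109903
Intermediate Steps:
E = -32650 (E = -32544 - 106 = -32650)
(114804 + E) - 192057 = (114804 - 32650) - 192057 = 82154 - 192057 = -109903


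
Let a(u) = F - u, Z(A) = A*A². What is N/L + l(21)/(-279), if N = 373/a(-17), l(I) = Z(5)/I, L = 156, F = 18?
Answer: 71567/1523340 ≈ 0.046980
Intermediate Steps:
Z(A) = A³
a(u) = 18 - u
l(I) = 125/I (l(I) = 5³/I = 125/I)
N = 373/35 (N = 373/(18 - 1*(-17)) = 373/(18 + 17) = 373/35 ≈ 10.657)
N/L + l(21)/(-279) = (373/35)/156 + (125/21)/(-279) = (373/35)*(1/156) + (125*(1/21))*(-1/279) = 373/5460 + (125/21)*(-1/279) = 373/5460 - 125/5859 = 71567/1523340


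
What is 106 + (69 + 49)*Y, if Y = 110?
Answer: 13086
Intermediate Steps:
106 + (69 + 49)*Y = 106 + (69 + 49)*110 = 106 + 118*110 = 106 + 12980 = 13086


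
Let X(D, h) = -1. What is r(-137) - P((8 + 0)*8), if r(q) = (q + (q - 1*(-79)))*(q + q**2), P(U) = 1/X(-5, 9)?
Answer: -3633239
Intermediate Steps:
P(U) = -1 (P(U) = 1/(-1) = -1)
r(q) = (79 + 2*q)*(q + q**2) (r(q) = (q + (q + 79))*(q + q**2) = (q + (79 + q))*(q + q**2) = (79 + 2*q)*(q + q**2))
r(-137) - P((8 + 0)*8) = -137*(79 + 2*(-137)**2 + 81*(-137)) - 1*(-1) = -137*(79 + 2*18769 - 11097) + 1 = -137*(79 + 37538 - 11097) + 1 = -137*26520 + 1 = -3633240 + 1 = -3633239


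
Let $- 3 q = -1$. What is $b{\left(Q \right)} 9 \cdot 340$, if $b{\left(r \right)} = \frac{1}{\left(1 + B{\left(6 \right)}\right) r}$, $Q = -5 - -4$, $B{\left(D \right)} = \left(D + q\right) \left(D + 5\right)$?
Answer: $- \frac{2295}{53} \approx -43.302$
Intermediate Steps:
$q = \frac{1}{3}$ ($q = \left(- \frac{1}{3}\right) \left(-1\right) = \frac{1}{3} \approx 0.33333$)
$B{\left(D \right)} = \left(5 + D\right) \left(\frac{1}{3} + D\right)$ ($B{\left(D \right)} = \left(D + \frac{1}{3}\right) \left(D + 5\right) = \left(\frac{1}{3} + D\right) \left(5 + D\right) = \left(5 + D\right) \left(\frac{1}{3} + D\right)$)
$Q = -1$ ($Q = -5 + 4 = -1$)
$b{\left(r \right)} = \frac{3}{212 r}$ ($b{\left(r \right)} = \frac{1}{\left(1 + \left(\frac{5}{3} + 6^{2} + \frac{16}{3} \cdot 6\right)\right) r} = \frac{1}{\left(1 + \left(\frac{5}{3} + 36 + 32\right)\right) r} = \frac{1}{\left(1 + \frac{209}{3}\right) r} = \frac{1}{\frac{212}{3} r} = \frac{3}{212 r}$)
$b{\left(Q \right)} 9 \cdot 340 = \frac{3}{212 \left(-1\right)} 9 \cdot 340 = \frac{3}{212} \left(-1\right) 9 \cdot 340 = \left(- \frac{3}{212}\right) 9 \cdot 340 = \left(- \frac{27}{212}\right) 340 = - \frac{2295}{53}$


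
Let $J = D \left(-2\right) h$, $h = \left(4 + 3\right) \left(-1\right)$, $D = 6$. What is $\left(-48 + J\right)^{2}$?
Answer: $1296$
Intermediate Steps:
$h = -7$ ($h = 7 \left(-1\right) = -7$)
$J = 84$ ($J = 6 \left(-2\right) \left(-7\right) = \left(-12\right) \left(-7\right) = 84$)
$\left(-48 + J\right)^{2} = \left(-48 + 84\right)^{2} = 36^{2} = 1296$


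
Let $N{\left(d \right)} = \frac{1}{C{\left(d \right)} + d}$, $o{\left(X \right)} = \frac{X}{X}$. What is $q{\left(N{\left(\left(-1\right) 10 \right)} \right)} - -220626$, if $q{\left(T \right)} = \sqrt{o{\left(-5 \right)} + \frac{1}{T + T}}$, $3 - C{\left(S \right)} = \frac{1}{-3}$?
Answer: $220626 + \frac{i \sqrt{21}}{3} \approx 2.2063 \cdot 10^{5} + 1.5275 i$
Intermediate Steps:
$C{\left(S \right)} = \frac{10}{3}$ ($C{\left(S \right)} = 3 - \frac{1}{-3} = 3 - - \frac{1}{3} = 3 + \frac{1}{3} = \frac{10}{3}$)
$o{\left(X \right)} = 1$
$N{\left(d \right)} = \frac{1}{\frac{10}{3} + d}$
$q{\left(T \right)} = \sqrt{1 + \frac{1}{2 T}}$ ($q{\left(T \right)} = \sqrt{1 + \frac{1}{T + T}} = \sqrt{1 + \frac{1}{2 T}}$)
$q{\left(N{\left(\left(-1\right) 10 \right)} \right)} - -220626 = \frac{\sqrt{4 + \frac{2}{3 \frac{1}{10 + 3 \left(\left(-1\right) 10\right)}}}}{2} - -220626 = \frac{\sqrt{4 + \frac{2}{3 \frac{1}{10 + 3 \left(-10\right)}}}}{2} + 220626 = \frac{\sqrt{4 + \frac{2}{3 \frac{1}{10 - 30}}}}{2} + 220626 = \frac{\sqrt{4 + \frac{2}{3 \frac{1}{-20}}}}{2} + 220626 = \frac{\sqrt{4 + \frac{2}{3 \left(- \frac{1}{20}\right)}}}{2} + 220626 = \frac{\sqrt{4 + \frac{2}{- \frac{3}{20}}}}{2} + 220626 = \frac{\sqrt{4 + 2 \left(- \frac{20}{3}\right)}}{2} + 220626 = \frac{\sqrt{4 - \frac{40}{3}}}{2} + 220626 = \frac{\sqrt{- \frac{28}{3}}}{2} + 220626 = \frac{\frac{2}{3} i \sqrt{21}}{2} + 220626 = \frac{i \sqrt{21}}{3} + 220626 = 220626 + \frac{i \sqrt{21}}{3}$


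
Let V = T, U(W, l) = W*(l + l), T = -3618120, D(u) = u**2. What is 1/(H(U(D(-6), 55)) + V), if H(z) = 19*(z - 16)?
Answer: -1/3543184 ≈ -2.8223e-7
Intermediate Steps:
U(W, l) = 2*W*l (U(W, l) = W*(2*l) = 2*W*l)
H(z) = -304 + 19*z (H(z) = 19*(-16 + z) = -304 + 19*z)
V = -3618120
1/(H(U(D(-6), 55)) + V) = 1/((-304 + 19*(2*(-6)**2*55)) - 3618120) = 1/((-304 + 19*(2*36*55)) - 3618120) = 1/((-304 + 19*3960) - 3618120) = 1/((-304 + 75240) - 3618120) = 1/(74936 - 3618120) = 1/(-3543184) = -1/3543184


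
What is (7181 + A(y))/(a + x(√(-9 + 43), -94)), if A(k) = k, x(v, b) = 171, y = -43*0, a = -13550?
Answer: -7181/13379 ≈ -0.53674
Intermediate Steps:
y = 0
(7181 + A(y))/(a + x(√(-9 + 43), -94)) = (7181 + 0)/(-13550 + 171) = 7181/(-13379) = 7181*(-1/13379) = -7181/13379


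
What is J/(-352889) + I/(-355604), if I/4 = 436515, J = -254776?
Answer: -131391500659/31372184989 ≈ -4.1882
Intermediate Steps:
I = 1746060 (I = 4*436515 = 1746060)
J/(-352889) + I/(-355604) = -254776/(-352889) + 1746060/(-355604) = -254776*(-1/352889) + 1746060*(-1/355604) = 254776/352889 - 436515/88901 = -131391500659/31372184989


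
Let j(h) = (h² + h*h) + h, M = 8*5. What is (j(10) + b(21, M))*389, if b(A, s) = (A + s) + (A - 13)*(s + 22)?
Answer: 298363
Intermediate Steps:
M = 40
b(A, s) = A + s + (-13 + A)*(22 + s) (b(A, s) = (A + s) + (-13 + A)*(22 + s) = A + s + (-13 + A)*(22 + s))
j(h) = h + 2*h² (j(h) = (h² + h²) + h = 2*h² + h = h + 2*h²)
(j(10) + b(21, M))*389 = (10*(1 + 2*10) + (-286 - 12*40 + 23*21 + 21*40))*389 = (10*(1 + 20) + (-286 - 480 + 483 + 840))*389 = (10*21 + 557)*389 = (210 + 557)*389 = 767*389 = 298363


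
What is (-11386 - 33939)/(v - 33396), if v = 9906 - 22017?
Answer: 6475/6501 ≈ 0.99600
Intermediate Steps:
v = -12111
(-11386 - 33939)/(v - 33396) = (-11386 - 33939)/(-12111 - 33396) = -45325/(-45507) = -45325*(-1/45507) = 6475/6501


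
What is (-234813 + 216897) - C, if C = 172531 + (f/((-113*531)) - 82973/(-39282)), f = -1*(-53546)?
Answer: -149631220630703/785679282 ≈ -1.9045e+5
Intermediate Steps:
f = 53546
C = 135554990614391/785679282 (C = 172531 + (53546/((-113*531)) - 82973/(-39282)) = 172531 + (53546/(-60003) - 82973*(-1/39282)) = 172531 + (53546*(-1/60003) + 82973/39282) = 172531 + (-53546/60003 + 82973/39282) = 172531 + 958411649/785679282 = 135554990614391/785679282 ≈ 1.7253e+5)
(-234813 + 216897) - C = (-234813 + 216897) - 1*135554990614391/785679282 = -17916 - 135554990614391/785679282 = -149631220630703/785679282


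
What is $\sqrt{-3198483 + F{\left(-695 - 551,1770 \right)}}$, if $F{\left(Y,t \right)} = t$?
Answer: $i \sqrt{3196713} \approx 1787.9 i$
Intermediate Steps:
$\sqrt{-3198483 + F{\left(-695 - 551,1770 \right)}} = \sqrt{-3198483 + 1770} = \sqrt{-3196713} = i \sqrt{3196713}$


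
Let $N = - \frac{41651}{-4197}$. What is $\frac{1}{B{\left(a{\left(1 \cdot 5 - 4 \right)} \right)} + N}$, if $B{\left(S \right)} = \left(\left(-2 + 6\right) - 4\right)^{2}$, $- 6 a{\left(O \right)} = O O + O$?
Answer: $\frac{4197}{41651} \approx 0.10077$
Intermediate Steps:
$a{\left(O \right)} = - \frac{O}{6} - \frac{O^{2}}{6}$ ($a{\left(O \right)} = - \frac{O O + O}{6} = - \frac{O^{2} + O}{6} = - \frac{O + O^{2}}{6} = - \frac{O}{6} - \frac{O^{2}}{6}$)
$B{\left(S \right)} = 0$ ($B{\left(S \right)} = \left(4 - 4\right)^{2} = 0^{2} = 0$)
$N = \frac{41651}{4197}$ ($N = \left(-41651\right) \left(- \frac{1}{4197}\right) = \frac{41651}{4197} \approx 9.924$)
$\frac{1}{B{\left(a{\left(1 \cdot 5 - 4 \right)} \right)} + N} = \frac{1}{0 + \frac{41651}{4197}} = \frac{1}{\frac{41651}{4197}} = \frac{4197}{41651}$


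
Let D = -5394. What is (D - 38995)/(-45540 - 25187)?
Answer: 44389/70727 ≈ 0.62761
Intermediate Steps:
(D - 38995)/(-45540 - 25187) = (-5394 - 38995)/(-45540 - 25187) = -44389/(-70727) = -44389*(-1/70727) = 44389/70727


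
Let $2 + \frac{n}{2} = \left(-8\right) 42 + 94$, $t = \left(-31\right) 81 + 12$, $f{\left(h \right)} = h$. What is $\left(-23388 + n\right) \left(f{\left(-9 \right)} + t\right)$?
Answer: $59881008$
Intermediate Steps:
$t = -2499$ ($t = -2511 + 12 = -2499$)
$n = -488$ ($n = -4 + 2 \left(\left(-8\right) 42 + 94\right) = -4 + 2 \left(-336 + 94\right) = -4 + 2 \left(-242\right) = -4 - 484 = -488$)
$\left(-23388 + n\right) \left(f{\left(-9 \right)} + t\right) = \left(-23388 - 488\right) \left(-9 - 2499\right) = \left(-23876\right) \left(-2508\right) = 59881008$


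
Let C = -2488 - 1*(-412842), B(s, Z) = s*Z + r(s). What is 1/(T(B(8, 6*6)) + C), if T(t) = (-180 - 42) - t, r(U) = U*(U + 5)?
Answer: 1/409740 ≈ 2.4406e-6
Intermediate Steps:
r(U) = U*(5 + U)
B(s, Z) = Z*s + s*(5 + s) (B(s, Z) = s*Z + s*(5 + s) = Z*s + s*(5 + s))
T(t) = -222 - t
C = 410354 (C = -2488 + 412842 = 410354)
1/(T(B(8, 6*6)) + C) = 1/((-222 - 8*(5 + 6*6 + 8)) + 410354) = 1/((-222 - 8*(5 + 36 + 8)) + 410354) = 1/((-222 - 8*49) + 410354) = 1/((-222 - 1*392) + 410354) = 1/((-222 - 392) + 410354) = 1/(-614 + 410354) = 1/409740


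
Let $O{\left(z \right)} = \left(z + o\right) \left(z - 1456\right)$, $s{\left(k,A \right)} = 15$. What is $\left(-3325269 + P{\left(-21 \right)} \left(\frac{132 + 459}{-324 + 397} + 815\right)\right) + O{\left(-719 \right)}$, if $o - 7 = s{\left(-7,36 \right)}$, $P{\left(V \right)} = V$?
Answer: $- \frac{133340268}{73} \approx -1.8266 \cdot 10^{6}$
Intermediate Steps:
$o = 22$ ($o = 7 + 15 = 22$)
$O{\left(z \right)} = \left(-1456 + z\right) \left(22 + z\right)$ ($O{\left(z \right)} = \left(z + 22\right) \left(z - 1456\right) = \left(22 + z\right) \left(-1456 + z\right) = \left(-1456 + z\right) \left(22 + z\right)$)
$\left(-3325269 + P{\left(-21 \right)} \left(\frac{132 + 459}{-324 + 397} + 815\right)\right) + O{\left(-719 \right)} = \left(-3325269 - 21 \left(\frac{132 + 459}{-324 + 397} + 815\right)\right) - \left(-999014 - 516961\right) = \left(-3325269 - 21 \left(\frac{591}{73} + 815\right)\right) + \left(-32032 + 516961 + 1031046\right) = \left(-3325269 - 21 \left(591 \cdot \frac{1}{73} + 815\right)\right) + 1515975 = \left(-3325269 - 21 \left(\frac{591}{73} + 815\right)\right) + 1515975 = \left(-3325269 - \frac{1261806}{73}\right) + 1515975 = - \frac{244006443}{73} + 1515975 = - \frac{133340268}{73}$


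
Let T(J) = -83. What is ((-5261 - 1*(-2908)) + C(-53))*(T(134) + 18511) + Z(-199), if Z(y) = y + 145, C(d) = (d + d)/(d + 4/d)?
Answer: -121871352690/2813 ≈ -4.3324e+7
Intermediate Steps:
C(d) = 2*d/(d + 4/d) (C(d) = (2*d)/(d + 4/d) = 2*d/(d + 4/d))
Z(y) = 145 + y
((-5261 - 1*(-2908)) + C(-53))*(T(134) + 18511) + Z(-199) = ((-5261 - 1*(-2908)) + 2*(-53)²/(4 + (-53)²))*(-83 + 18511) + (145 - 199) = ((-5261 + 2908) + 2*2809/(4 + 2809))*18428 - 54 = (-2353 + 2*2809/2813)*18428 - 54 = (-2353 + 2*2809*(1/2813))*18428 - 54 = (-2353 + 5618/2813)*18428 - 54 = -6613371/2813*18428 - 54 = -121871200788/2813 - 54 = -121871352690/2813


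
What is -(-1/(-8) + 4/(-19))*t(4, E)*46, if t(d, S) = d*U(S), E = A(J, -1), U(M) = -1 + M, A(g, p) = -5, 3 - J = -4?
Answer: -1794/19 ≈ -94.421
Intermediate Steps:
J = 7 (J = 3 - 1*(-4) = 3 + 4 = 7)
E = -5
t(d, S) = d*(-1 + S)
-(-1/(-8) + 4/(-19))*t(4, E)*46 = -(-1/(-8) + 4/(-19))*(4*(-1 - 5))*46 = -(-1*(-1/8) + 4*(-1/19))*(4*(-6))*46 = -(1/8 - 4/19)*(-24)*46 = -(-13/152*(-24))*46 = -39*46/19 = -1*1794/19 = -1794/19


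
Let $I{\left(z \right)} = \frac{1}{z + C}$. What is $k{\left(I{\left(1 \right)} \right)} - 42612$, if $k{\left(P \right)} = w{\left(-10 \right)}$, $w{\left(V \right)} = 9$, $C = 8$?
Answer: $-42603$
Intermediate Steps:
$I{\left(z \right)} = \frac{1}{8 + z}$ ($I{\left(z \right)} = \frac{1}{z + 8} = \frac{1}{8 + z}$)
$k{\left(P \right)} = 9$
$k{\left(I{\left(1 \right)} \right)} - 42612 = 9 - 42612 = -42603$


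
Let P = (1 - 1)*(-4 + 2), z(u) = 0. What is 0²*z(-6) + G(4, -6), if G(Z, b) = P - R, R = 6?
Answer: -6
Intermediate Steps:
P = 0 (P = 0*(-2) = 0)
G(Z, b) = -6 (G(Z, b) = 0 - 1*6 = 0 - 6 = -6)
0²*z(-6) + G(4, -6) = 0²*0 - 6 = 0*0 - 6 = 0 - 6 = -6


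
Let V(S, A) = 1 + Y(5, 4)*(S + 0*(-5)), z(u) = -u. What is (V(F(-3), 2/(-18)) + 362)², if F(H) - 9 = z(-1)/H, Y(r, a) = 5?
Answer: 1485961/9 ≈ 1.6511e+5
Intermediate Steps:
F(H) = 9 + 1/H (F(H) = 9 + (-1*(-1))/H = 9 + 1/H)
V(S, A) = 1 + 5*S (V(S, A) = 1 + 5*(S + 0*(-5)) = 1 + 5*(S + 0) = 1 + 5*S)
(V(F(-3), 2/(-18)) + 362)² = ((1 + 5*(9 + 1/(-3))) + 362)² = ((1 + 5*(9 - ⅓)) + 362)² = ((1 + 5*(26/3)) + 362)² = ((1 + 130/3) + 362)² = (133/3 + 362)² = (1219/3)² = 1485961/9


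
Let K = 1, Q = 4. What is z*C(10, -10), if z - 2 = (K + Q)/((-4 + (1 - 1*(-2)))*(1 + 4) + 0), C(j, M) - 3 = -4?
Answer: -1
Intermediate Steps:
C(j, M) = -1 (C(j, M) = 3 - 4 = -1)
z = 1 (z = 2 + (1 + 4)/((-4 + (1 - 1*(-2)))*(1 + 4) + 0) = 2 + 5/((-4 + (1 + 2))*5 + 0) = 2 + 5/((-4 + 3)*5 + 0) = 2 + 5/(-1*5 + 0) = 2 + 5/(-5 + 0) = 2 + 5/(-5) = 2 + 5*(-1/5) = 2 - 1 = 1)
z*C(10, -10) = 1*(-1) = -1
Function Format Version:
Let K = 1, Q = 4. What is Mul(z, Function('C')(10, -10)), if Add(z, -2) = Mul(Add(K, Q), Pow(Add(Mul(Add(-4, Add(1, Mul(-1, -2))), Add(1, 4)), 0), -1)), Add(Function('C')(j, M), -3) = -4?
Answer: -1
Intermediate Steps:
Function('C')(j, M) = -1 (Function('C')(j, M) = Add(3, -4) = -1)
z = 1 (z = Add(2, Mul(Add(1, 4), Pow(Add(Mul(Add(-4, Add(1, Mul(-1, -2))), Add(1, 4)), 0), -1))) = Add(2, Mul(5, Pow(Add(Mul(Add(-4, Add(1, 2)), 5), 0), -1))) = Add(2, Mul(5, Pow(Add(Mul(Add(-4, 3), 5), 0), -1))) = Add(2, Mul(5, Pow(Add(Mul(-1, 5), 0), -1))) = Add(2, Mul(5, Pow(Add(-5, 0), -1))) = Add(2, Mul(5, Pow(-5, -1))) = Add(2, Mul(5, Rational(-1, 5))) = Add(2, -1) = 1)
Mul(z, Function('C')(10, -10)) = Mul(1, -1) = -1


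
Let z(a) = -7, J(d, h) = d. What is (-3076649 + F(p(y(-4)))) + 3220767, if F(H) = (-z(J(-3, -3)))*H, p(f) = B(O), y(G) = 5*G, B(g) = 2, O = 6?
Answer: 144132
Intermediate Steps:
p(f) = 2
F(H) = 7*H (F(H) = (-1*(-7))*H = 7*H)
(-3076649 + F(p(y(-4)))) + 3220767 = (-3076649 + 7*2) + 3220767 = (-3076649 + 14) + 3220767 = -3076635 + 3220767 = 144132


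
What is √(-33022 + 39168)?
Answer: √6146 ≈ 78.396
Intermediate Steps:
√(-33022 + 39168) = √6146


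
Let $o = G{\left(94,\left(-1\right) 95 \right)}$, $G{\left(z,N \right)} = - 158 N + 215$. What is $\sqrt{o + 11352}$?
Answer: $3 \sqrt{2953} \approx 163.02$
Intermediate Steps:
$G{\left(z,N \right)} = 215 - 158 N$
$o = 15225$ ($o = 215 - 158 \left(\left(-1\right) 95\right) = 215 - -15010 = 215 + 15010 = 15225$)
$\sqrt{o + 11352} = \sqrt{15225 + 11352} = \sqrt{26577} = 3 \sqrt{2953}$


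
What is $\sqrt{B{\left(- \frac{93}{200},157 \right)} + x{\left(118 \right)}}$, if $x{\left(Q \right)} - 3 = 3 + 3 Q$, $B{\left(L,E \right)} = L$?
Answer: $\frac{\sqrt{143814}}{20} \approx 18.961$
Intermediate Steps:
$x{\left(Q \right)} = 6 + 3 Q$ ($x{\left(Q \right)} = 3 + \left(3 + 3 Q\right) = 6 + 3 Q$)
$\sqrt{B{\left(- \frac{93}{200},157 \right)} + x{\left(118 \right)}} = \sqrt{- \frac{93}{200} + \left(6 + 3 \cdot 118\right)} = \sqrt{\left(-93\right) \frac{1}{200} + \left(6 + 354\right)} = \sqrt{- \frac{93}{200} + 360} = \sqrt{\frac{71907}{200}} = \frac{\sqrt{143814}}{20}$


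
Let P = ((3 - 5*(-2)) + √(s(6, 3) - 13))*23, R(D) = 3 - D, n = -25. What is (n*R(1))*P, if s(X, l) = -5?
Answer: -14950 - 3450*I*√2 ≈ -14950.0 - 4879.0*I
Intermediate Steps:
P = 299 + 69*I*√2 (P = ((3 - 5*(-2)) + √(-5 - 13))*23 = ((3 + 10) + √(-18))*23 = (13 + 3*I*√2)*23 = 299 + 69*I*√2 ≈ 299.0 + 97.581*I)
(n*R(1))*P = (-25*(3 - 1*1))*(299 + 69*I*√2) = (-25*(3 - 1))*(299 + 69*I*√2) = (-25*2)*(299 + 69*I*√2) = -50*(299 + 69*I*√2) = -14950 - 3450*I*√2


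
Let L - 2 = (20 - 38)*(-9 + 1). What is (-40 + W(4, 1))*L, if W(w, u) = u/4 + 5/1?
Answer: -10147/2 ≈ -5073.5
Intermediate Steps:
W(w, u) = 5 + u/4 (W(w, u) = u*(1/4) + 5*1 = u/4 + 5 = 5 + u/4)
L = 146 (L = 2 + (20 - 38)*(-9 + 1) = 2 - 18*(-8) = 2 + 144 = 146)
(-40 + W(4, 1))*L = (-40 + (5 + (1/4)*1))*146 = (-40 + (5 + 1/4))*146 = (-40 + 21/4)*146 = -139/4*146 = -10147/2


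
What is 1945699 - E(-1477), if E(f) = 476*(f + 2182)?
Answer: 1610119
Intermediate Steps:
E(f) = 1038632 + 476*f (E(f) = 476*(2182 + f) = 1038632 + 476*f)
1945699 - E(-1477) = 1945699 - (1038632 + 476*(-1477)) = 1945699 - (1038632 - 703052) = 1945699 - 1*335580 = 1945699 - 335580 = 1610119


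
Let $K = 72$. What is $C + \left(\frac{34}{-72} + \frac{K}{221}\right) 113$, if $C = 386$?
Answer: $\frac{2939371}{7956} \approx 369.45$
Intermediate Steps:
$C + \left(\frac{34}{-72} + \frac{K}{221}\right) 113 = 386 + \left(\frac{34}{-72} + \frac{72}{221}\right) 113 = 386 + \left(34 \left(- \frac{1}{72}\right) + 72 \cdot \frac{1}{221}\right) 113 = 386 + \left(- \frac{17}{36} + \frac{72}{221}\right) 113 = 386 - \frac{131645}{7956} = \frac{2939371}{7956}$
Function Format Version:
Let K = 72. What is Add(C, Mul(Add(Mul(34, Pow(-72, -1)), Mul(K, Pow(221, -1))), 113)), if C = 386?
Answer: Rational(2939371, 7956) ≈ 369.45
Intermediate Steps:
Add(C, Mul(Add(Mul(34, Pow(-72, -1)), Mul(K, Pow(221, -1))), 113)) = Add(386, Mul(Add(Mul(34, Pow(-72, -1)), Mul(72, Pow(221, -1))), 113)) = Add(386, Mul(Add(Mul(34, Rational(-1, 72)), Mul(72, Rational(1, 221))), 113)) = Add(386, Mul(Add(Rational(-17, 36), Rational(72, 221)), 113)) = Add(386, Mul(Rational(-1165, 7956), 113)) = Add(386, Rational(-131645, 7956)) = Rational(2939371, 7956)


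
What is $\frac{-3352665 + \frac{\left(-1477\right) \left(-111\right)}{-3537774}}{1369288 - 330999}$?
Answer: $- \frac{3953657077219}{1224410609562} \approx -3.229$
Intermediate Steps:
$\frac{-3352665 + \frac{\left(-1477\right) \left(-111\right)}{-3537774}}{1369288 - 330999} = \frac{-3352665 + 163947 \left(- \frac{1}{3537774}\right)}{1038289} = \left(-3352665 - \frac{54649}{1179258}\right) \frac{1}{1038289} = \left(- \frac{3953657077219}{1179258}\right) \frac{1}{1038289} = - \frac{3953657077219}{1224410609562}$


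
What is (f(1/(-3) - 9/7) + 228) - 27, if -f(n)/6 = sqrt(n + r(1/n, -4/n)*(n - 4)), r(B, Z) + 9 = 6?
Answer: 201 - 16*sqrt(105)/7 ≈ 177.58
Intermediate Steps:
r(B, Z) = -3 (r(B, Z) = -9 + 6 = -3)
f(n) = -6*sqrt(12 - 2*n) (f(n) = -6*sqrt(n - 3*(n - 4)) = -6*sqrt(n - 3*(-4 + n)) = -6*sqrt(n + (12 - 3*n)) = -6*sqrt(12 - 2*n))
(f(1/(-3) - 9/7) + 228) - 27 = (-6*sqrt(12 - 2*(1/(-3) - 9/7)) + 228) - 27 = (-6*sqrt(12 - 2*(1*(-1/3) - 9*1/7)) + 228) - 27 = (-6*sqrt(12 - 2*(-1/3 - 9/7)) + 228) - 27 = (-6*sqrt(12 - 2*(-34/21)) + 228) - 27 = (-6*sqrt(12 + 68/21) + 228) - 27 = (-16*sqrt(105)/7 + 228) - 27 = (228 - 16*sqrt(105)/7) - 27 = 201 - 16*sqrt(105)/7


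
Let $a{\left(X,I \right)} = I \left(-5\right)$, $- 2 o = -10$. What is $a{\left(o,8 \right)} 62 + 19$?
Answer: $-2461$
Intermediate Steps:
$o = 5$ ($o = \left(- \frac{1}{2}\right) \left(-10\right) = 5$)
$a{\left(X,I \right)} = - 5 I$
$a{\left(o,8 \right)} 62 + 19 = \left(-5\right) 8 \cdot 62 + 19 = \left(-40\right) 62 + 19 = -2480 + 19 = -2461$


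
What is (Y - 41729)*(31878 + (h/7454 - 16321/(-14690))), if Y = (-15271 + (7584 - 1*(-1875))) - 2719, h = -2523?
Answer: -8772134136413872/5474963 ≈ -1.6022e+9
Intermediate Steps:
Y = -8531 (Y = (-15271 + (7584 + 1875)) - 2719 = (-15271 + 9459) - 2719 = -5812 - 2719 = -8531)
(Y - 41729)*(31878 + (h/7454 - 16321/(-14690))) = (-8531 - 41729)*(31878 + (-2523/7454 - 16321/(-14690))) = -50260*(31878 + (-2523*1/7454 - 16321*(-1/14690))) = -50260*(31878 + (-2523/7454 + 16321/14690)) = -50260*(31878 + 21148466/27374815) = -50260*872675501036/27374815 = -8772134136413872/5474963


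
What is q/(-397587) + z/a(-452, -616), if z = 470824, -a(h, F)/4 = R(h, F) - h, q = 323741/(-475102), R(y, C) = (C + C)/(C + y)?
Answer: -1484119607670330419/5713677172180752 ≈ -259.75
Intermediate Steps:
R(y, C) = 2*C/(C + y) (R(y, C) = (2*C)/(C + y) = 2*C/(C + y))
q = -323741/475102 (q = 323741*(-1/475102) = -323741/475102 ≈ -0.68141)
a(h, F) = 4*h - 8*F/(F + h) (a(h, F) = -4*(2*F/(F + h) - h) = -4*(-h + 2*F/(F + h)) = 4*h - 8*F/(F + h))
q/(-397587) + z/a(-452, -616) = -323741/475102/(-397587) + 470824/((4*(-2*(-616) - 452*(-616 - 452))/(-616 - 452))) = -323741/475102*(-1/397587) + 470824/((4*(1232 - 452*(-1068))/(-1068))) = 323741/188894378874 + 470824/((4*(-1/1068)*(1232 + 482736))) = 323741/188894378874 + 470824/((4*(-1/1068)*483968)) = 323741/188894378874 + 470824/(-483968/267) = 323741/188894378874 + 470824*(-267/483968) = 323741/188894378874 - 15713751/60496 = -1484119607670330419/5713677172180752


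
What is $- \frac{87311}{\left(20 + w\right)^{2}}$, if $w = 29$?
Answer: $- \frac{12473}{343} \approx -36.364$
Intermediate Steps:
$- \frac{87311}{\left(20 + w\right)^{2}} = - \frac{87311}{\left(20 + 29\right)^{2}} = - \frac{87311}{49^{2}} = - \frac{87311}{2401} = \left(-87311\right) \frac{1}{2401} = - \frac{12473}{343}$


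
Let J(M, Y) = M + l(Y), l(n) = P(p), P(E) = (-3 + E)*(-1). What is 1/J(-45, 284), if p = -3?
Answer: -1/39 ≈ -0.025641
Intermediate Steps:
P(E) = 3 - E
l(n) = 6 (l(n) = 3 - 1*(-3) = 3 + 3 = 6)
J(M, Y) = 6 + M (J(M, Y) = M + 6 = 6 + M)
1/J(-45, 284) = 1/(6 - 45) = 1/(-39) = -1/39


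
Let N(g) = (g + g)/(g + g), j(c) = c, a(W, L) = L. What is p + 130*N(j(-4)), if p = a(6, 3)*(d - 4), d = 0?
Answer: 118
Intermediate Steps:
p = -12 (p = 3*(0 - 4) = 3*(-4) = -12)
N(g) = 1 (N(g) = (2*g)/((2*g)) = (2*g)*(1/(2*g)) = 1)
p + 130*N(j(-4)) = -12 + 130*1 = -12 + 130 = 118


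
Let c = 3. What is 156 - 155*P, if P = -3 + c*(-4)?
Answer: 2481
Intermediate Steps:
P = -15 (P = -3 + 3*(-4) = -3 - 12 = -15)
156 - 155*P = 156 - 155*(-15) = 156 + 2325 = 2481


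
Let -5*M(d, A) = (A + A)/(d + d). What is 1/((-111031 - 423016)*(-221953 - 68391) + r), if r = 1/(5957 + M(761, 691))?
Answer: 22665694/3514482270033188397 ≈ 6.4492e-12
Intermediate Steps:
M(d, A) = -A/(5*d) (M(d, A) = -(A + A)/(5*(d + d)) = -2*A/(5*(2*d)) = -2*A*1/(2*d)/5 = -A/(5*d))
r = 3805/22665694 (r = 1/(5957 - ⅕*691/761) = 1/(5957 - ⅕*691*1/761) = 1/(5957 - 691/3805) = 1/(22665694/3805) = 3805/22665694 ≈ 0.00016787)
1/((-111031 - 423016)*(-221953 - 68391) + r) = 1/((-111031 - 423016)*(-221953 - 68391) + 3805/22665694) = 1/(-534047*(-290344) + 3805/22665694) = 1/(155057342168 + 3805/22665694) = 1/(3514482270033188397/22665694) = 22665694/3514482270033188397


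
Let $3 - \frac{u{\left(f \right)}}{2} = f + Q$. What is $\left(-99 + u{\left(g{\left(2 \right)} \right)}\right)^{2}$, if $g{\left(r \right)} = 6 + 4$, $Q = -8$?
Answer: $9409$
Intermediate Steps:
$g{\left(r \right)} = 10$
$u{\left(f \right)} = 22 - 2 f$ ($u{\left(f \right)} = 6 - 2 \left(f - 8\right) = 6 - 2 \left(-8 + f\right) = 6 - \left(-16 + 2 f\right) = 22 - 2 f$)
$\left(-99 + u{\left(g{\left(2 \right)} \right)}\right)^{2} = \left(-99 + \left(22 - 20\right)\right)^{2} = \left(-99 + 2\right)^{2} = \left(-97\right)^{2} = 9409$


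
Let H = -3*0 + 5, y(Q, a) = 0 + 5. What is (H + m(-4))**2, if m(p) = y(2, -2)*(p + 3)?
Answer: 0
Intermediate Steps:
y(Q, a) = 5
H = 5 (H = 0 + 5 = 5)
m(p) = 15 + 5*p (m(p) = 5*(p + 3) = 5*(3 + p) = 15 + 5*p)
(H + m(-4))**2 = (5 + (15 + 5*(-4)))**2 = (5 + (15 - 20))**2 = (5 - 5)**2 = 0**2 = 0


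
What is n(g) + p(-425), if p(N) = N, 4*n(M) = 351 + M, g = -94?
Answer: -1443/4 ≈ -360.75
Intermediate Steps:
n(M) = 351/4 + M/4 (n(M) = (351 + M)/4 = 351/4 + M/4)
n(g) + p(-425) = (351/4 + (1/4)*(-94)) - 425 = (351/4 - 47/2) - 425 = 257/4 - 425 = -1443/4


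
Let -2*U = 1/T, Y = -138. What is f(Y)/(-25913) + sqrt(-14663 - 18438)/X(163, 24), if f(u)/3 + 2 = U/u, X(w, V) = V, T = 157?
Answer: 86663/374287372 + I*sqrt(33101)/24 ≈ 0.00023154 + 7.5807*I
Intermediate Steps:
U = -1/314 (U = -1/2/157 = -1/2*1/157 = -1/314 ≈ -0.0031847)
f(u) = -6 - 3/(314*u) (f(u) = -6 + 3*(-1/(314*u)) = -6 - 3/(314*u))
f(Y)/(-25913) + sqrt(-14663 - 18438)/X(163, 24) = (-6 - 3/314/(-138))/(-25913) + sqrt(-14663 - 18438)/24 = (-6 - 3/314*(-1/138))*(-1/25913) + sqrt(-33101)*(1/24) = (-6 + 1/14444)*(-1/25913) + (I*sqrt(33101))*(1/24) = -86663/14444*(-1/25913) + I*sqrt(33101)/24 = 86663/374287372 + I*sqrt(33101)/24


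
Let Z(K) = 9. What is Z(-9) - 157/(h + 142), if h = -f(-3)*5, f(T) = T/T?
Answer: 1076/137 ≈ 7.8540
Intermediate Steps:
f(T) = 1
h = -5 (h = -1*1*5 = -1*5 = -5)
Z(-9) - 157/(h + 142) = 9 - 157/(-5 + 142) = 9 - 157/137 = 1076/137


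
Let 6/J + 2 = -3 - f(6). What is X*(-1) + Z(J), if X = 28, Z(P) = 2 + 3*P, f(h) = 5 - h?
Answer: -61/2 ≈ -30.500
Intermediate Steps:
J = -3/2 (J = 6/(-2 + (-3 - (5 - 1*6))) = 6/(-2 + (-3 - (5 - 6))) = 6/(-2 + (-3 - 1*(-1))) = 6/(-2 + (-3 + 1)) = 6/(-2 - 2) = 6/(-4) = 6*(-1/4) = -3/2 ≈ -1.5000)
X*(-1) + Z(J) = 28*(-1) + (2 + 3*(-3/2)) = -28 + (2 - 9/2) = -28 - 5/2 = -61/2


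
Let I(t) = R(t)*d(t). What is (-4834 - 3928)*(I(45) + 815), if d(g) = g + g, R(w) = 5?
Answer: -11083930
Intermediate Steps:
d(g) = 2*g
I(t) = 10*t (I(t) = 5*(2*t) = 10*t)
(-4834 - 3928)*(I(45) + 815) = (-4834 - 3928)*(10*45 + 815) = -8762*(450 + 815) = -8762*1265 = -11083930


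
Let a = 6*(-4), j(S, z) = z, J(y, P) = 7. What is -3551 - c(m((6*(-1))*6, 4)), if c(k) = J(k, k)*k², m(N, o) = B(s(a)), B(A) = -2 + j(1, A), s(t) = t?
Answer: -8283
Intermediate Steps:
a = -24
B(A) = -2 + A
m(N, o) = -26 (m(N, o) = -2 - 24 = -26)
c(k) = 7*k²
-3551 - c(m((6*(-1))*6, 4)) = -3551 - 7*(-26)² = -3551 - 7*676 = -3551 - 1*4732 = -3551 - 4732 = -8283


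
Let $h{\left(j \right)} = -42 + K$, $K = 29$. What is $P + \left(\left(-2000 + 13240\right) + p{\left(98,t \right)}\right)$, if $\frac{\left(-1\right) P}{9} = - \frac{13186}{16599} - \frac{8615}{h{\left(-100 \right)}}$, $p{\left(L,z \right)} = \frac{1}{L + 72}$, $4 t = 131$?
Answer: $\frac{64599231959}{12227930} \approx 5282.9$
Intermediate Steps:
$t = \frac{131}{4}$ ($t = \frac{1}{4} \cdot 131 = \frac{131}{4} \approx 32.75$)
$h{\left(j \right)} = -13$ ($h{\left(j \right)} = -42 + 29 = -13$)
$p{\left(L,z \right)} = \frac{1}{72 + L}$
$P = - \frac{428486901}{71929}$ ($P = - 9 \left(- \frac{13186}{16599} - \frac{8615}{-13}\right) = - 9 \left(\left(-13186\right) \frac{1}{16599} - - \frac{8615}{13}\right) = - 9 \left(- \frac{13186}{16599} + \frac{8615}{13}\right) = \left(-9\right) \frac{142828967}{215787} = - \frac{428486901}{71929} \approx -5957.1$)
$P + \left(\left(-2000 + 13240\right) + p{\left(98,t \right)}\right) = - \frac{428486901}{71929} + \left(\left(-2000 + 13240\right) + \frac{1}{72 + 98}\right) = - \frac{428486901}{71929} + \left(11240 + \frac{1}{170}\right) = - \frac{428486901}{71929} + \frac{1910801}{170} = \frac{64599231959}{12227930}$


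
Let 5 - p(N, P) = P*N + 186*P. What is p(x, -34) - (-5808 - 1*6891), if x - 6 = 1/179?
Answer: 3442562/179 ≈ 19232.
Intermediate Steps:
x = 1075/179 (x = 6 + 1/179 = 1075/179 ≈ 6.0056)
p(N, P) = 5 - 186*P - N*P (p(N, P) = 5 - (P*N + 186*P) = 5 - (N*P + 186*P) = 5 - (186*P + N*P) = 5 + (-186*P - N*P) = 5 - 186*P - N*P)
p(x, -34) - (-5808 - 1*6891) = (5 - 186*(-34) - 1*1075/179*(-34)) - (-5808 - 1*6891) = (5 + 6324 + 36550/179) - (-5808 - 6891) = 1169441/179 - 1*(-12699) = 1169441/179 + 12699 = 3442562/179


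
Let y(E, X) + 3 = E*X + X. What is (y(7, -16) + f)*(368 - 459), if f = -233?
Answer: 33124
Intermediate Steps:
y(E, X) = -3 + X + E*X (y(E, X) = -3 + (E*X + X) = -3 + (X + E*X) = -3 + X + E*X)
(y(7, -16) + f)*(368 - 459) = ((-3 - 16 + 7*(-16)) - 233)*(368 - 459) = ((-3 - 16 - 112) - 233)*(-91) = (-131 - 233)*(-91) = -364*(-91) = 33124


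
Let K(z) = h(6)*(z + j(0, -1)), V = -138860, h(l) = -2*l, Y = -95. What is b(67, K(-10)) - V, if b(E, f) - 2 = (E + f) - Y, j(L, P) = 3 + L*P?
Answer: 139108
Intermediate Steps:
K(z) = -36 - 12*z (K(z) = (-2*6)*(z + (3 + 0*(-1))) = -12*(z + (3 + 0)) = -12*(z + 3) = -12*(3 + z) = -36 - 12*z)
b(E, f) = 97 + E + f (b(E, f) = 2 + ((E + f) - 1*(-95)) = 2 + ((E + f) + 95) = 2 + (95 + E + f) = 97 + E + f)
b(67, K(-10)) - V = (97 + 67 + (-36 - 12*(-10))) - 1*(-138860) = (97 + 67 + (-36 + 120)) + 138860 = (97 + 67 + 84) + 138860 = 248 + 138860 = 139108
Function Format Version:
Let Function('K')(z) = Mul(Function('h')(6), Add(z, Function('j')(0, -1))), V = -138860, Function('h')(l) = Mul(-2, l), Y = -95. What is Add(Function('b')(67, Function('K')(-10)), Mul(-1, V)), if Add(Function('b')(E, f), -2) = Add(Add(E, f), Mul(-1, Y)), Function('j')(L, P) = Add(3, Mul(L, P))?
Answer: 139108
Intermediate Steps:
Function('K')(z) = Add(-36, Mul(-12, z)) (Function('K')(z) = Mul(Mul(-2, 6), Add(z, Add(3, Mul(0, -1)))) = Mul(-12, Add(z, Add(3, 0))) = Mul(-12, Add(z, 3)) = Mul(-12, Add(3, z)) = Add(-36, Mul(-12, z)))
Function('b')(E, f) = Add(97, E, f) (Function('b')(E, f) = Add(2, Add(Add(E, f), Mul(-1, -95))) = Add(2, Add(Add(E, f), 95)) = Add(2, Add(95, E, f)) = Add(97, E, f))
Add(Function('b')(67, Function('K')(-10)), Mul(-1, V)) = Add(Add(97, 67, Add(-36, Mul(-12, -10))), Mul(-1, -138860)) = Add(Add(97, 67, Add(-36, 120)), 138860) = Add(Add(97, 67, 84), 138860) = Add(248, 138860) = 139108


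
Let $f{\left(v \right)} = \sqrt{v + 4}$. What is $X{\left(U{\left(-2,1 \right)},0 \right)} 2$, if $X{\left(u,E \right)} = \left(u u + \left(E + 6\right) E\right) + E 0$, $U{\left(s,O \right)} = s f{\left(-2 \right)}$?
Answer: $16$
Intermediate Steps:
$f{\left(v \right)} = \sqrt{4 + v}$
$U{\left(s,O \right)} = s \sqrt{2}$ ($U{\left(s,O \right)} = s \sqrt{4 - 2} = s \sqrt{2}$)
$X{\left(u,E \right)} = u^{2} + E \left(6 + E\right)$ ($X{\left(u,E \right)} = \left(u^{2} + \left(6 + E\right) E\right) + 0 = \left(u^{2} + E \left(6 + E\right)\right) + 0 = u^{2} + E \left(6 + E\right)$)
$X{\left(U{\left(-2,1 \right)},0 \right)} 2 = \left(0^{2} + \left(- 2 \sqrt{2}\right)^{2} + 6 \cdot 0\right) 2 = \left(0 + 8 + 0\right) 2 = 8 \cdot 2 = 16$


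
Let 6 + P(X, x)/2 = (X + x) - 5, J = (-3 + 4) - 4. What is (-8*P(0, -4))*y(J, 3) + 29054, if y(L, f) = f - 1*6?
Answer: 28334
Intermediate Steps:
J = -3 (J = 1 - 4 = -3)
y(L, f) = -6 + f (y(L, f) = f - 6 = -6 + f)
P(X, x) = -22 + 2*X + 2*x (P(X, x) = -12 + 2*((X + x) - 5) = -12 + 2*(-5 + X + x) = -12 + (-10 + 2*X + 2*x) = -22 + 2*X + 2*x)
(-8*P(0, -4))*y(J, 3) + 29054 = (-8*(-22 + 2*0 + 2*(-4)))*(-6 + 3) + 29054 = -8*(-22 + 0 - 8)*(-3) + 29054 = -8*(-30)*(-3) + 29054 = 240*(-3) + 29054 = -720 + 29054 = 28334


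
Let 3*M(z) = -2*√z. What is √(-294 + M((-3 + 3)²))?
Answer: 7*I*√6 ≈ 17.146*I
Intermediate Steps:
M(z) = -2*√z/3 (M(z) = (-2*√z)/3 = -2*√z/3)
√(-294 + M((-3 + 3)²)) = √(-294 - 2*√((-3 + 3)²)/3) = √(-294 - 2*√(0²)/3) = √(-294 - 2*√0/3) = √(-294 - ⅔*0) = √(-294 + 0) = √(-294) = 7*I*√6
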